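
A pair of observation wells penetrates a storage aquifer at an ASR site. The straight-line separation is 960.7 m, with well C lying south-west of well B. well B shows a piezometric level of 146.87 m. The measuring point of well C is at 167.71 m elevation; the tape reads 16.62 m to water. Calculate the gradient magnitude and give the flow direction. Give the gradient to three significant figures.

Total head at well B: h = 146.87 m (water level in the piezometer is the total head).
Total head at well C: h = 167.71 − 16.62 = 151.09 m.
Head difference: h(well B) − h(well C) = 146.87 − 151.09 = -4.22 m.
Hydraulic gradient: i = |Δh| / L = 4.22 / 960.7 = 0.00439.
Flow is from higher to lower head: from well C toward well B, i.e. toward the north-east.

i ≈ 0.00439; groundwater flows toward the north-east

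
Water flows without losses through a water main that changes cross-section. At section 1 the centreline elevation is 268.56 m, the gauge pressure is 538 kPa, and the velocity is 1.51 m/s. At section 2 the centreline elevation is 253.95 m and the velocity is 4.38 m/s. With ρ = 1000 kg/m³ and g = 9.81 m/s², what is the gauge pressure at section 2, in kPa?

Pressure head at 1: ψ₁ = P₁/(ρg) = 538×1000 / (1000 × 9.81) = 54.84 m.
Velocity heads: v₁²/2g = 1.51²/19.62 = 0.116 m; v₂²/2g = 4.38²/19.62 = 0.978 m.
Total head H = z₁ + ψ₁ + v₁²/2g = 268.56 + 54.84 + 0.116 = 323.52 m.
ψ₂ = H − z₂ − v₂²/2g = 323.52 − 253.95 − 0.978 = 68.59 m.
P₂ = ρgψ₂ = 1000 × 9.81 × 68.59 ≈ 673 kPa.

P₂ ≈ 673 kPa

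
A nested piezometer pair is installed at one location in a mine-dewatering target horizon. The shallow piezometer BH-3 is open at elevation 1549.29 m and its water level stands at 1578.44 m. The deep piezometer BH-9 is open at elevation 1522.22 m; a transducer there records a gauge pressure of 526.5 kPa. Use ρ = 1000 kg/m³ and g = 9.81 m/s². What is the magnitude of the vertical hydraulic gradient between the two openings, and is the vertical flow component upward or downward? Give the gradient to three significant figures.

|i_v| ≈ 0.0942; vertical flow is downward

Total head at BH-3: h = 1578.44 m (water level in the standpipe).
Pressure head at BH-9: ψ = P/(ρg) = 526.5×1000 / (1000 × 9.81) = 53.67 m.
Total head at BH-9: h = z + ψ = 1522.22 + 53.67 = 1575.89 m.
Δh = h(BH-3) − h(BH-9) = 1578.44 − 1575.89 = 2.55 m.
Vertical separation Δz = 1549.29 − 1522.22 = 27.07 m.
|i_v| = |Δh| / Δz = 2.55 / 27.07 = 0.0942.
Head is higher in the shallow piezometer, so vertical flow is downward (recharge condition).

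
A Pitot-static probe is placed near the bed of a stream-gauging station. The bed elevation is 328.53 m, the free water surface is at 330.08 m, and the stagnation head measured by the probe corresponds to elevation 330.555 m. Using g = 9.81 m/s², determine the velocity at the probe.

v ≈ 3.05 m/s

Near the bed, under hydrostatic conditions, the piezometric head (z + ψ) equals the free-surface elevation, 330.08 m.
Velocity head = total − piezometric = 330.555 − 330.08 = 0.475 m.
v = √(2g·h_v) = √(2 × 9.81 × 0.475) = 3.05 m/s.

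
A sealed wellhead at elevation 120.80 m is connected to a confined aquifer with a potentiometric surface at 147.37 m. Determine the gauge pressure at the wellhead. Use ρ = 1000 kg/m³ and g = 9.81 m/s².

Head above the cap: Δh = 147.37 − 120.80 = 26.57 m.
P = ρgΔh = 1000 × 9.81 × 26.57 = 260652 Pa ≈ 261 kPa.

P ≈ 261 kPa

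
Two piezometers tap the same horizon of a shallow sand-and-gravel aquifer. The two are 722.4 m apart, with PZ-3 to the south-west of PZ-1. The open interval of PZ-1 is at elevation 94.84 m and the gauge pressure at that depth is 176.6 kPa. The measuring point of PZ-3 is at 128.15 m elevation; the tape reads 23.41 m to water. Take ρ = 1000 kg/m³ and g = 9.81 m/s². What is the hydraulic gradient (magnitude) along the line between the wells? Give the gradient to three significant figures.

Pressure head at PZ-1: ψ = P/(ρg) = 176.6×1000 / (1000 × 9.81) = 18.00 m.
Total head at PZ-1: h = z + ψ = 94.84 + 18.00 = 112.84 m.
Total head at PZ-3: h = 128.15 − 23.41 = 104.74 m.
Head difference: h(PZ-1) − h(PZ-3) = 112.84 − 104.74 = 8.10 m.
Hydraulic gradient: i = |Δh| / L = 8.10 / 722.4 = 0.0112.

i ≈ 0.0112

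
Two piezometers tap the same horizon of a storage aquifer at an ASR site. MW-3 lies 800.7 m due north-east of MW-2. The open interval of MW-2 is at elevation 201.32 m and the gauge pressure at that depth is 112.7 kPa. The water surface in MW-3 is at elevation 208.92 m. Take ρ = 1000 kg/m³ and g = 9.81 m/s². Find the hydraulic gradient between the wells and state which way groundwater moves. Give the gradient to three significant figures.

i ≈ 0.00486; groundwater flows toward the north-east

Pressure head at MW-2: ψ = P/(ρg) = 112.7×1000 / (1000 × 9.81) = 11.49 m.
Total head at MW-2: h = z + ψ = 201.32 + 11.49 = 212.81 m.
Total head at MW-3: h = 208.92 m (water level in the piezometer is the total head).
Head difference: h(MW-2) − h(MW-3) = 212.81 − 208.92 = 3.89 m.
Hydraulic gradient: i = |Δh| / L = 3.89 / 800.7 = 0.00486.
Flow is from higher to lower head: from MW-2 toward MW-3, i.e. toward the north-east.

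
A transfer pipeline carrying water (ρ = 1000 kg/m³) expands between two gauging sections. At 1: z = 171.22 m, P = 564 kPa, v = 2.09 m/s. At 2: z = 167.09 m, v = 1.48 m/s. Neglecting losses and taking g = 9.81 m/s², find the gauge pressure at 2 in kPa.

P₂ ≈ 606 kPa

Pressure head at 1: ψ₁ = P₁/(ρg) = 564×1000 / (1000 × 9.81) = 57.49 m.
Velocity heads: v₁²/2g = 2.09²/19.62 = 0.223 m; v₂²/2g = 1.48²/19.62 = 0.112 m.
Total head H = z₁ + ψ₁ + v₁²/2g = 171.22 + 57.49 + 0.223 = 228.93 m.
ψ₂ = H − z₂ − v₂²/2g = 228.93 − 167.09 − 0.112 = 61.73 m.
P₂ = ρgψ₂ = 1000 × 9.81 × 61.73 ≈ 606 kPa.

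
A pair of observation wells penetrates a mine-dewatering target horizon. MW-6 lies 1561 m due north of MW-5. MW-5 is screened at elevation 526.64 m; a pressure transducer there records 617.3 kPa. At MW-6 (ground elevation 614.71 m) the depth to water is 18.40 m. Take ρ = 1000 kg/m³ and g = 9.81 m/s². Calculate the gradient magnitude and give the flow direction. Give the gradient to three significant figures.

i ≈ 0.00432; groundwater flows toward the south

Pressure head at MW-5: ψ = P/(ρg) = 617.3×1000 / (1000 × 9.81) = 62.93 m.
Total head at MW-5: h = z + ψ = 526.64 + 62.93 = 589.57 m.
Total head at MW-6: h = 614.71 − 18.40 = 596.31 m.
Head difference: h(MW-5) − h(MW-6) = 589.57 − 596.31 = -6.74 m.
Hydraulic gradient: i = |Δh| / L = 6.74 / 1561 = 0.00432.
Flow is from higher to lower head: from MW-6 toward MW-5, i.e. toward the south.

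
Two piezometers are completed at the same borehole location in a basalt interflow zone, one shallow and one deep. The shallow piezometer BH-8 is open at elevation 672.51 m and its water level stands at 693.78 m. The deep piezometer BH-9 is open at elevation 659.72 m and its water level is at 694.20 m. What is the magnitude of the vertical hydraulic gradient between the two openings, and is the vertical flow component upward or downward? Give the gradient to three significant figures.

|i_v| ≈ 0.0328; vertical flow is upward

Total head at BH-8: h = 693.78 m (water level in the standpipe).
Total head at BH-9: h = 694.20 m.
Δh = h(BH-8) − h(BH-9) = 693.78 − 694.20 = -0.42 m.
Vertical separation Δz = 672.51 − 659.72 = 12.79 m.
|i_v| = |Δh| / Δz = 0.42 / 12.79 = 0.0328.
Head is higher in the deep piezometer, so vertical flow is upward (discharge condition).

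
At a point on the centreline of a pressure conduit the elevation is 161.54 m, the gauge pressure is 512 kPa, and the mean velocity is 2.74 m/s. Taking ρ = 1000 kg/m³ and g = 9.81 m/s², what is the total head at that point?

h ≈ 214.11 m

Pressure head ψ = P/(ρg) = 512×1000 / (1000 × 9.81) = 52.19 m.
Velocity head = v²/(2g) = 2.74² / (2 × 9.81) = 0.383 m.
h = z + ψ + v²/(2g) = 161.54 + 52.19 + 0.383 = 214.11 m.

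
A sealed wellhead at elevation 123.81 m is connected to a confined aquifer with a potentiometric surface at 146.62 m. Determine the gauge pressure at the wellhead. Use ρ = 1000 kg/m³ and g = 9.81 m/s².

P ≈ 224 kPa

Head above the cap: Δh = 146.62 − 123.81 = 22.81 m.
P = ρgΔh = 1000 × 9.81 × 22.81 = 223766 Pa ≈ 224 kPa.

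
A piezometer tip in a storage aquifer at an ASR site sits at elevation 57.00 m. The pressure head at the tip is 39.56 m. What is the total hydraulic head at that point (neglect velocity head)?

h = z + ψ = 57.00 + 39.56 = 96.56 m.

h ≈ 96.56 m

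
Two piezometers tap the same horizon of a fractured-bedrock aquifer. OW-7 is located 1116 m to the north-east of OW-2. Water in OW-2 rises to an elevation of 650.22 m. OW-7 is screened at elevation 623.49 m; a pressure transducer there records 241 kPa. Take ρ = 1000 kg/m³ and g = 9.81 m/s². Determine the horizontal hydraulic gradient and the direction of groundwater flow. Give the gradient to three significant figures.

i ≈ 0.00194; groundwater flows toward the north-east

Total head at OW-2: h = 650.22 m (water level in the piezometer is the total head).
Pressure head at OW-7: ψ = P/(ρg) = 241×1000 / (1000 × 9.81) = 24.57 m.
Total head at OW-7: h = z + ψ = 623.49 + 24.57 = 648.06 m.
Head difference: h(OW-2) − h(OW-7) = 650.22 − 648.06 = 2.16 m.
Hydraulic gradient: i = |Δh| / L = 2.16 / 1116 = 0.00194.
Flow is from higher to lower head: from OW-2 toward OW-7, i.e. toward the north-east.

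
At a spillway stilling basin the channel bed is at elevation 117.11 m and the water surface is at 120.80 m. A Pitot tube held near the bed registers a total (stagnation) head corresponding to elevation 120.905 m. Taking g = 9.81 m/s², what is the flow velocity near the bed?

Near the bed, under hydrostatic conditions, the piezometric head (z + ψ) equals the free-surface elevation, 120.80 m.
Velocity head = total − piezometric = 120.905 − 120.80 = 0.105 m.
v = √(2g·h_v) = √(2 × 9.81 × 0.105) = 1.44 m/s.

v ≈ 1.44 m/s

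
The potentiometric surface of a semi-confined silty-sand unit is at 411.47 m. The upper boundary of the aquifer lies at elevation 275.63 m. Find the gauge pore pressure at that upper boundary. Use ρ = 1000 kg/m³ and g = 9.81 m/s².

P ≈ 1330 kPa

Pressure head at the aquifer top: ψ = h − z = 411.47 − 275.63 = 135.84 m.
P = ρgψ = 1000 × 9.81 × 135.84 = 1332590 Pa ≈ 1330 kPa.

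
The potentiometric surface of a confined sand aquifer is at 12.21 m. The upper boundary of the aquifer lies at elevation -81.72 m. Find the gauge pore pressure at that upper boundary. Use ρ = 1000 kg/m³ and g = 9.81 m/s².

P ≈ 921 kPa

Pressure head at the aquifer top: ψ = h − z = 12.21 − (-81.72) = 93.93 m.
P = ρgψ = 1000 × 9.81 × 93.93 = 921453 Pa ≈ 921 kPa.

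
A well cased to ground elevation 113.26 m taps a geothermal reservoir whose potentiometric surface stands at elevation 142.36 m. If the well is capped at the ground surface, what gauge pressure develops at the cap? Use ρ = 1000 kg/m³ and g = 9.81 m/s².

P ≈ 285 kPa

Head above the cap: Δh = 142.36 − 113.26 = 29.10 m.
P = ρgΔh = 1000 × 9.81 × 29.10 = 285471 Pa ≈ 285 kPa.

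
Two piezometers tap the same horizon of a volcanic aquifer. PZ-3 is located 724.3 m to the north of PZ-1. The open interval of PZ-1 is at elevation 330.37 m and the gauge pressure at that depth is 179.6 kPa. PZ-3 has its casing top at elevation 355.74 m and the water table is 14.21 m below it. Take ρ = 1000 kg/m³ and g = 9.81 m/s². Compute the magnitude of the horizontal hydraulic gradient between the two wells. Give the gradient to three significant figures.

Pressure head at PZ-1: ψ = P/(ρg) = 179.6×1000 / (1000 × 9.81) = 18.31 m.
Total head at PZ-1: h = z + ψ = 330.37 + 18.31 = 348.68 m.
Total head at PZ-3: h = 355.74 − 14.21 = 341.53 m.
Head difference: h(PZ-1) − h(PZ-3) = 348.68 − 341.53 = 7.15 m.
Hydraulic gradient: i = |Δh| / L = 7.15 / 724.3 = 0.00987.

i ≈ 0.00987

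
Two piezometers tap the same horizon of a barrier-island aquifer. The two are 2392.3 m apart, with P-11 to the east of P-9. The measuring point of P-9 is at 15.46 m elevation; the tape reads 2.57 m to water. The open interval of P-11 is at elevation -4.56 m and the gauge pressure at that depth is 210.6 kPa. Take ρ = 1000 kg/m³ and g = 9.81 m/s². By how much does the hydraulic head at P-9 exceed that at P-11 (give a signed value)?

Δh ≈ -4.02 m

Total head at P-9: h = 15.46 − 2.57 = 12.89 m.
Pressure head at P-11: ψ = P/(ρg) = 210.6×1000 / (1000 × 9.81) = 21.47 m.
Total head at P-11: h = z + ψ = -4.56 + 21.47 = 16.91 m.
Head difference: h(P-9) − h(P-11) = 12.89 − 16.91 = -4.02 m.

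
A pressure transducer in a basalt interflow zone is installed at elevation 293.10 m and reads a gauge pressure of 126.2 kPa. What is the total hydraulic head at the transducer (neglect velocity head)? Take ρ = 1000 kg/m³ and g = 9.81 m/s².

h ≈ 305.96 m

ψ = P/(ρg) = 126.2×1000 / (1000 × 9.81) = 12.86 m.
h = z + ψ = 293.10 + 12.86 = 305.96 m.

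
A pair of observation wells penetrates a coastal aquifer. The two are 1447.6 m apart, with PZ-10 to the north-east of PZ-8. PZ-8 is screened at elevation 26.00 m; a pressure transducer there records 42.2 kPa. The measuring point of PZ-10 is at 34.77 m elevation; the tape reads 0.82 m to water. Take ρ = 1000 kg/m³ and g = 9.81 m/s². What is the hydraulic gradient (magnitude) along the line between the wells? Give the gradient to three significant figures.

i ≈ 0.00252

Pressure head at PZ-8: ψ = P/(ρg) = 42.2×1000 / (1000 × 9.81) = 4.30 m.
Total head at PZ-8: h = z + ψ = 26.00 + 4.30 = 30.30 m.
Total head at PZ-10: h = 34.77 − 0.82 = 33.95 m.
Head difference: h(PZ-8) − h(PZ-10) = 30.30 − 33.95 = -3.65 m.
Hydraulic gradient: i = |Δh| / L = 3.65 / 1447.6 = 0.00252.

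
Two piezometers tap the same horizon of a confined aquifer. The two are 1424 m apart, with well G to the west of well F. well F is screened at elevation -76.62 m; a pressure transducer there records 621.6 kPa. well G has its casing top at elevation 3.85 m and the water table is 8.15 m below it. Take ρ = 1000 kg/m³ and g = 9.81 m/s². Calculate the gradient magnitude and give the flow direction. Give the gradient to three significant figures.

i ≈ 0.00629; groundwater flows toward the east

Pressure head at well F: ψ = P/(ρg) = 621.6×1000 / (1000 × 9.81) = 63.36 m.
Total head at well F: h = z + ψ = -76.62 + 63.36 = -13.26 m.
Total head at well G: h = 3.85 − 8.15 = -4.30 m.
Head difference: h(well F) − h(well G) = -13.26 − (-4.30) = -8.96 m.
Hydraulic gradient: i = |Δh| / L = 8.96 / 1424 = 0.00629.
Flow is from higher to lower head: from well G toward well F, i.e. toward the east.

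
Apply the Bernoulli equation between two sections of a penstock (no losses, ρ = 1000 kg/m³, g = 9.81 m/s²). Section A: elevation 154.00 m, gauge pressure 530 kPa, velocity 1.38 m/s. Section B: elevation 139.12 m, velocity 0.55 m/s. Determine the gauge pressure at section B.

Pressure head at A: ψ₁ = P₁/(ρg) = 530×1000 / (1000 × 9.81) = 54.03 m.
Velocity heads: v₁²/2g = 1.38²/19.62 = 0.097 m; v₂²/2g = 0.55²/19.62 = 0.015 m.
Total head H = z₁ + ψ₁ + v₁²/2g = 154.00 + 54.03 + 0.097 = 208.13 m.
ψ₂ = H − z₂ − v₂²/2g = 208.13 − 139.12 − 0.015 = 68.99 m.
P₂ = ρgψ₂ = 1000 × 9.81 × 68.99 ≈ 677 kPa.

P₂ ≈ 677 kPa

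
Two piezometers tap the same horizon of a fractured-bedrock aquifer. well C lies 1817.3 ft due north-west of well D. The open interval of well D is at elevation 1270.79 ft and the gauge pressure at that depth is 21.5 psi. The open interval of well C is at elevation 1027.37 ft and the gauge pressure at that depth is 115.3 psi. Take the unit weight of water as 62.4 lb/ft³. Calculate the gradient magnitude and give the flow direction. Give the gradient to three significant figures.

Pressure head at well D: ψ = 144·P/γ = 144 × 21.5 / 62.4 = 49.62 ft.
Total head at well D: h = z + ψ = 1270.79 + 49.62 = 1320.41 ft.
Pressure head at well C: ψ = 144·P/γ = 144 × 115.3 / 62.4 = 266.08 ft.
Total head at well C: h = z + ψ = 1027.37 + 266.08 = 1293.45 ft.
Head difference: h(well D) − h(well C) = 1320.41 − 1293.45 = 26.96 ft.
Hydraulic gradient: i = |Δh| / L = 26.96 / 1817.3 = 0.0148.
Flow is from higher to lower head: from well D toward well C, i.e. toward the north-west.

i ≈ 0.0148; groundwater flows toward the north-west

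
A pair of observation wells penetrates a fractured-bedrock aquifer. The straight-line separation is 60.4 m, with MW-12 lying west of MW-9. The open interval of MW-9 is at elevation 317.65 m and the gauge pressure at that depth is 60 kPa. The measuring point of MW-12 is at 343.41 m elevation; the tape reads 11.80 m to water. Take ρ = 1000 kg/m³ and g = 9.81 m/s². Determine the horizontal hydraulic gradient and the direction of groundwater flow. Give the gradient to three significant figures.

Pressure head at MW-9: ψ = P/(ρg) = 60×1000 / (1000 × 9.81) = 6.12 m.
Total head at MW-9: h = z + ψ = 317.65 + 6.12 = 323.77 m.
Total head at MW-12: h = 343.41 − 11.80 = 331.61 m.
Head difference: h(MW-9) − h(MW-12) = 323.77 − 331.61 = -7.84 m.
Hydraulic gradient: i = |Δh| / L = 7.84 / 60.4 = 0.130.
Flow is from higher to lower head: from MW-12 toward MW-9, i.e. toward the east.

i ≈ 0.130; groundwater flows toward the east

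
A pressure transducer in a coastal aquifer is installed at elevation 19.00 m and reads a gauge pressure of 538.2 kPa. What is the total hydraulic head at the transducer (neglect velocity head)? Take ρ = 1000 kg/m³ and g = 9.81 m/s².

h ≈ 73.86 m

ψ = P/(ρg) = 538.2×1000 / (1000 × 9.81) = 54.86 m.
h = z + ψ = 19.00 + 54.86 = 73.86 m.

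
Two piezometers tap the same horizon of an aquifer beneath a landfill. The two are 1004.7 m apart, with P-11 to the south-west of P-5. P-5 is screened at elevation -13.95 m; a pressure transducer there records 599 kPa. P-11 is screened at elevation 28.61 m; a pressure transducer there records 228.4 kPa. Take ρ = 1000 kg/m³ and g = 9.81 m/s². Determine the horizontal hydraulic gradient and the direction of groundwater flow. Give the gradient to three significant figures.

Pressure head at P-5: ψ = P/(ρg) = 599×1000 / (1000 × 9.81) = 61.06 m.
Total head at P-5: h = z + ψ = -13.95 + 61.06 = 47.11 m.
Pressure head at P-11: ψ = P/(ρg) = 228.4×1000 / (1000 × 9.81) = 23.28 m.
Total head at P-11: h = z + ψ = 28.61 + 23.28 = 51.89 m.
Head difference: h(P-5) − h(P-11) = 47.11 − 51.89 = -4.78 m.
Hydraulic gradient: i = |Δh| / L = 4.78 / 1004.7 = 0.00476.
Flow is from higher to lower head: from P-11 toward P-5, i.e. toward the north-east.

i ≈ 0.00476; groundwater flows toward the north-east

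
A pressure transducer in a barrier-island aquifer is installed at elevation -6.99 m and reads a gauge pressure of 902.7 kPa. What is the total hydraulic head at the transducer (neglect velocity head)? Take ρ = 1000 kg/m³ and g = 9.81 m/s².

h ≈ 85.03 m

ψ = P/(ρg) = 902.7×1000 / (1000 × 9.81) = 92.02 m.
h = z + ψ = -6.99 + 92.02 = 85.03 m.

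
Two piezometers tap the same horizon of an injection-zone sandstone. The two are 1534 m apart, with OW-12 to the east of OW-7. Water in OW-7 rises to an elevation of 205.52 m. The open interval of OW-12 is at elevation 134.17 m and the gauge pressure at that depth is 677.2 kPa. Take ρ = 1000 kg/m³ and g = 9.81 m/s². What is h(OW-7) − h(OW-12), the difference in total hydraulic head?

Δh ≈ 2.32 m

Total head at OW-7: h = 205.52 m (water level in the piezometer is the total head).
Pressure head at OW-12: ψ = P/(ρg) = 677.2×1000 / (1000 × 9.81) = 69.03 m.
Total head at OW-12: h = z + ψ = 134.17 + 69.03 = 203.20 m.
Head difference: h(OW-7) − h(OW-12) = 205.52 − 203.20 = 2.32 m.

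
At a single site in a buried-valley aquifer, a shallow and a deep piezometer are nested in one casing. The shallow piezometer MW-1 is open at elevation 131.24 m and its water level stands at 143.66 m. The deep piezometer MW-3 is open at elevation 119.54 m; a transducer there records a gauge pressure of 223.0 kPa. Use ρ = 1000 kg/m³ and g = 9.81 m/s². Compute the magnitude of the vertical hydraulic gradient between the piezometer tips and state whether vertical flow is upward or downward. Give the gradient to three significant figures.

|i_v| ≈ 0.119; vertical flow is downward

Total head at MW-1: h = 143.66 m (water level in the standpipe).
Pressure head at MW-3: ψ = P/(ρg) = 223.0×1000 / (1000 × 9.81) = 22.73 m.
Total head at MW-3: h = z + ψ = 119.54 + 22.73 = 142.27 m.
Δh = h(MW-1) − h(MW-3) = 143.66 − 142.27 = 1.39 m.
Vertical separation Δz = 131.24 − 119.54 = 11.70 m.
|i_v| = |Δh| / Δz = 1.39 / 11.70 = 0.119.
Head is higher in the shallow piezometer, so vertical flow is downward (recharge condition).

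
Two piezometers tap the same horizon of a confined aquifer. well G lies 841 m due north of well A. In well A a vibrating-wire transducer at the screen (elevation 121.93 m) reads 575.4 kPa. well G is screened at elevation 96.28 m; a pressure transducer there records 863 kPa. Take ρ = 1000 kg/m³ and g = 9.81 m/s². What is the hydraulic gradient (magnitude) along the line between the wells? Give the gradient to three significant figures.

i ≈ 0.00436

Pressure head at well A: ψ = P/(ρg) = 575.4×1000 / (1000 × 9.81) = 58.65 m.
Total head at well A: h = z + ψ = 121.93 + 58.65 = 180.58 m.
Pressure head at well G: ψ = P/(ρg) = 863×1000 / (1000 × 9.81) = 87.97 m.
Total head at well G: h = z + ψ = 96.28 + 87.97 = 184.25 m.
Head difference: h(well A) − h(well G) = 180.58 − 184.25 = -3.67 m.
Hydraulic gradient: i = |Δh| / L = 3.67 / 841 = 0.00436.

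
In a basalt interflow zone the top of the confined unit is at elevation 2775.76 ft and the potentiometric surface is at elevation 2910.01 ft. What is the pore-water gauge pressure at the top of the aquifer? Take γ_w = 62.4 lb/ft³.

P ≈ 58.2 psi

Pressure head at the aquifer top: ψ = h − z = 2910.01 − 2775.76 = 134.25 ft.
P = γψ/144 = 62.4 × 134.25 / 144 = 58.2 psi.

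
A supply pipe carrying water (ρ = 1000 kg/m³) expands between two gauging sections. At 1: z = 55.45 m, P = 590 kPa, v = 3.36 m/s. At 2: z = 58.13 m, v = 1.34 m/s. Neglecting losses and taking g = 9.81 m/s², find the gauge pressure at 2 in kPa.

Pressure head at 1: ψ₁ = P₁/(ρg) = 590×1000 / (1000 × 9.81) = 60.14 m.
Velocity heads: v₁²/2g = 3.36²/19.62 = 0.575 m; v₂²/2g = 1.34²/19.62 = 0.092 m.
Total head H = z₁ + ψ₁ + v₁²/2g = 55.45 + 60.14 + 0.575 = 116.17 m.
ψ₂ = H − z₂ − v₂²/2g = 116.17 − 58.13 − 0.092 = 57.95 m.
P₂ = ρgψ₂ = 1000 × 9.81 × 57.95 ≈ 568 kPa.

P₂ ≈ 568 kPa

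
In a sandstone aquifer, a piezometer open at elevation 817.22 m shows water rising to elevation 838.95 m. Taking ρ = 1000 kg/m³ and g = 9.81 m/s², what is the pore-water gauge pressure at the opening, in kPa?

P ≈ 213 kPa

Pressure head ψ = h − z = 838.95 − 817.22 = 21.73 m.
P = ρgψ = 1000 × 9.81 × 21.73 = 213171 Pa ≈ 213 kPa.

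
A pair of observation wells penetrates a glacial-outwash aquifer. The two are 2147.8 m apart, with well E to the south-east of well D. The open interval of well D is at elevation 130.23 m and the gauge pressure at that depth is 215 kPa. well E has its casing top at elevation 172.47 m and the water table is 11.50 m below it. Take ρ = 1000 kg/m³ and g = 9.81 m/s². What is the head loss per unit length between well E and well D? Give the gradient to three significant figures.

Pressure head at well D: ψ = P/(ρg) = 215×1000 / (1000 × 9.81) = 21.92 m.
Total head at well D: h = z + ψ = 130.23 + 21.92 = 152.15 m.
Total head at well E: h = 172.47 − 11.50 = 160.97 m.
Head difference: h(well D) − h(well E) = 152.15 − 160.97 = -8.82 m.
Hydraulic gradient: i = |Δh| / L = 8.82 / 2147.8 = 0.00411.

i ≈ 0.00411 m/m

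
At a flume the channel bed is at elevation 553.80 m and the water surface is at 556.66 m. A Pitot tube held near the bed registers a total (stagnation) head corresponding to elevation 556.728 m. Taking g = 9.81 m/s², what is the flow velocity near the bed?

v ≈ 1.16 m/s

Near the bed, under hydrostatic conditions, the piezometric head (z + ψ) equals the free-surface elevation, 556.66 m.
Velocity head = total − piezometric = 556.728 − 556.66 = 0.068 m.
v = √(2g·h_v) = √(2 × 9.81 × 0.068) = 1.16 m/s.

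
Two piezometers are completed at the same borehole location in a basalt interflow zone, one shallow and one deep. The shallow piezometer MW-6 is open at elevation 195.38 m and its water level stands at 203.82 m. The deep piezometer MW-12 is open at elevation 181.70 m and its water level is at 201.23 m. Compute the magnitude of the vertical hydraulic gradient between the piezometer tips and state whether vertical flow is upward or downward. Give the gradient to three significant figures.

Total head at MW-6: h = 203.82 m (water level in the standpipe).
Total head at MW-12: h = 201.23 m.
Δh = h(MW-6) − h(MW-12) = 203.82 − 201.23 = 2.59 m.
Vertical separation Δz = 195.38 − 181.70 = 13.68 m.
|i_v| = |Δh| / Δz = 2.59 / 13.68 = 0.189.
Head is higher in the shallow piezometer, so vertical flow is downward (recharge condition).

|i_v| ≈ 0.189; vertical flow is downward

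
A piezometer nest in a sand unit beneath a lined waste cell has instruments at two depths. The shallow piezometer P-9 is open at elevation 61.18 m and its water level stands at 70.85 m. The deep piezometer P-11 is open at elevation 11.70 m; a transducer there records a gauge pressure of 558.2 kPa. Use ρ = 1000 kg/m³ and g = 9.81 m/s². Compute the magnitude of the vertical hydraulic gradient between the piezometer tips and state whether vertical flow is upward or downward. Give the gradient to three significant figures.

Total head at P-9: h = 70.85 m (water level in the standpipe).
Pressure head at P-11: ψ = P/(ρg) = 558.2×1000 / (1000 × 9.81) = 56.90 m.
Total head at P-11: h = z + ψ = 11.70 + 56.90 = 68.60 m.
Δh = h(P-9) − h(P-11) = 70.85 − 68.60 = 2.25 m.
Vertical separation Δz = 61.18 − 11.70 = 49.48 m.
|i_v| = |Δh| / Δz = 2.25 / 49.48 = 0.0455.
Head is higher in the shallow piezometer, so vertical flow is downward (recharge condition).

|i_v| ≈ 0.0455; vertical flow is downward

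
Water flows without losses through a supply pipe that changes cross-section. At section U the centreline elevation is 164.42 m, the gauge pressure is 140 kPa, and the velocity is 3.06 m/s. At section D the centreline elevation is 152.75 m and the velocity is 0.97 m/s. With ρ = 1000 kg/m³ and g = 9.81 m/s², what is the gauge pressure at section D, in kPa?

P₂ ≈ 259 kPa

Pressure head at U: ψ₁ = P₁/(ρg) = 140×1000 / (1000 × 9.81) = 14.27 m.
Velocity heads: v₁²/2g = 3.06²/19.62 = 0.477 m; v₂²/2g = 0.97²/19.62 = 0.048 m.
Total head H = z₁ + ψ₁ + v₁²/2g = 164.42 + 14.27 + 0.477 = 179.17 m.
ψ₂ = H − z₂ − v₂²/2g = 179.17 − 152.75 − 0.048 = 26.37 m.
P₂ = ρgψ₂ = 1000 × 9.81 × 26.37 ≈ 259 kPa.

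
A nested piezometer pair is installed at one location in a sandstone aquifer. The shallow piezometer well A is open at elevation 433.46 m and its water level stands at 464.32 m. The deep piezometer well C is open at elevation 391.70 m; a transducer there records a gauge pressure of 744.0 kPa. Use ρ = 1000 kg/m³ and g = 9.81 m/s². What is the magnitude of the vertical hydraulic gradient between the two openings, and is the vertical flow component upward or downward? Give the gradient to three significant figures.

Total head at well A: h = 464.32 m (water level in the standpipe).
Pressure head at well C: ψ = P/(ρg) = 744.0×1000 / (1000 × 9.81) = 75.84 m.
Total head at well C: h = z + ψ = 391.70 + 75.84 = 467.54 m.
Δh = h(well A) − h(well C) = 464.32 − 467.54 = -3.22 m.
Vertical separation Δz = 433.46 − 391.70 = 41.76 m.
|i_v| = |Δh| / Δz = 3.22 / 41.76 = 0.0771.
Head is higher in the deep piezometer, so vertical flow is upward (discharge condition).

|i_v| ≈ 0.0771; vertical flow is upward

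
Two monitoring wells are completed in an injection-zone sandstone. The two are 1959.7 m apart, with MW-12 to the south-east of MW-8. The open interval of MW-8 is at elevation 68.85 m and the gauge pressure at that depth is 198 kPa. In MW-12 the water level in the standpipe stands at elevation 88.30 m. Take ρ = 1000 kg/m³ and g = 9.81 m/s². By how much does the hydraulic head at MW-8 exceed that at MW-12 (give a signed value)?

Δh ≈ 0.73 m

Pressure head at MW-8: ψ = P/(ρg) = 198×1000 / (1000 × 9.81) = 20.18 m.
Total head at MW-8: h = z + ψ = 68.85 + 20.18 = 89.03 m.
Total head at MW-12: h = 88.30 m (water level in the piezometer is the total head).
Head difference: h(MW-8) − h(MW-12) = 89.03 − 88.30 = 0.73 m.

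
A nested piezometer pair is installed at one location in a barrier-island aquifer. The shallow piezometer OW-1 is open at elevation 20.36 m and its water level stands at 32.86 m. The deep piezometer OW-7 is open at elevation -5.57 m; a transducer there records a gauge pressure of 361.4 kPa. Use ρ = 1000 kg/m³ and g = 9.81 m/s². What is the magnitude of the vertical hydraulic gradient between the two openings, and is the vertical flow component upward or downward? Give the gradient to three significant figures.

|i_v| ≈ 0.0613; vertical flow is downward

Total head at OW-1: h = 32.86 m (water level in the standpipe).
Pressure head at OW-7: ψ = P/(ρg) = 361.4×1000 / (1000 × 9.81) = 36.84 m.
Total head at OW-7: h = z + ψ = -5.57 + 36.84 = 31.27 m.
Δh = h(OW-1) − h(OW-7) = 32.86 − 31.27 = 1.59 m.
Vertical separation Δz = 20.36 − (-5.57) = 25.93 m.
|i_v| = |Δh| / Δz = 1.59 / 25.93 = 0.0613.
Head is higher in the shallow piezometer, so vertical flow is downward (recharge condition).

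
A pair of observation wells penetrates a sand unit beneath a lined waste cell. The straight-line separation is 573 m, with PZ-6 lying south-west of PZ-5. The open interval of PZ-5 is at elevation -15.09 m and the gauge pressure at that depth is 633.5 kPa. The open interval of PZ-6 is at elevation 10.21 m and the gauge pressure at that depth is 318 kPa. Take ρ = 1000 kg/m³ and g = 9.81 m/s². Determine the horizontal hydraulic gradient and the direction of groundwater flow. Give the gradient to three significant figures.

Pressure head at PZ-5: ψ = P/(ρg) = 633.5×1000 / (1000 × 9.81) = 64.58 m.
Total head at PZ-5: h = z + ψ = -15.09 + 64.58 = 49.49 m.
Pressure head at PZ-6: ψ = P/(ρg) = 318×1000 / (1000 × 9.81) = 32.42 m.
Total head at PZ-6: h = z + ψ = 10.21 + 32.42 = 42.63 m.
Head difference: h(PZ-5) − h(PZ-6) = 49.49 − 42.63 = 6.86 m.
Hydraulic gradient: i = |Δh| / L = 6.86 / 573 = 0.0120.
Flow is from higher to lower head: from PZ-5 toward PZ-6, i.e. toward the south-west.

i ≈ 0.0120; groundwater flows toward the south-west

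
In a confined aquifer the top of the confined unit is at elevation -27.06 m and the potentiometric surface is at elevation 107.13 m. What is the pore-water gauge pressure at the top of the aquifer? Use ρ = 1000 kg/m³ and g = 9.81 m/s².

P ≈ 1320 kPa

Pressure head at the aquifer top: ψ = h − z = 107.13 − (-27.06) = 134.19 m.
P = ρgψ = 1000 × 9.81 × 134.19 = 1316404 Pa ≈ 1320 kPa.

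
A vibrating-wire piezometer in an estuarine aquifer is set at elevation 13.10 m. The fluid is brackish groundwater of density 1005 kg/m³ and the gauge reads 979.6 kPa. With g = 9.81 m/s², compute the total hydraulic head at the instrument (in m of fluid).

ψ = P/(ρg) = 979.6×1000 / (1005 × 9.81) = 99.36 m.
h = z + ψ = 13.10 + 99.36 = 112.46 m.

h ≈ 112.46 m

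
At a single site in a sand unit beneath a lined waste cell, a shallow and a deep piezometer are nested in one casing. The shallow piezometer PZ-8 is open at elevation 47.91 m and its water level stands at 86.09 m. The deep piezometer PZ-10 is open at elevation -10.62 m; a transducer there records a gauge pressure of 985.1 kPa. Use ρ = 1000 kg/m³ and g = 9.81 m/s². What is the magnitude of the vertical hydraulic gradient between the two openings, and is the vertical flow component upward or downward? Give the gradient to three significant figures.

Total head at PZ-8: h = 86.09 m (water level in the standpipe).
Pressure head at PZ-10: ψ = P/(ρg) = 985.1×1000 / (1000 × 9.81) = 100.42 m.
Total head at PZ-10: h = z + ψ = -10.62 + 100.42 = 89.80 m.
Δh = h(PZ-8) − h(PZ-10) = 86.09 − 89.80 = -3.71 m.
Vertical separation Δz = 47.91 − (-10.62) = 58.53 m.
|i_v| = |Δh| / Δz = 3.71 / 58.53 = 0.0634.
Head is higher in the deep piezometer, so vertical flow is upward (discharge condition).

|i_v| ≈ 0.0634; vertical flow is upward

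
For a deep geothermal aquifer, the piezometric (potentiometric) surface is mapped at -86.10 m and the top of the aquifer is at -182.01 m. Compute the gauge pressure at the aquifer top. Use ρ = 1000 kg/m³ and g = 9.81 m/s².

Pressure head at the aquifer top: ψ = h − z = -86.10 − (-182.01) = 95.91 m.
P = ρgψ = 1000 × 9.81 × 95.91 = 940877 Pa ≈ 941 kPa.

P ≈ 941 kPa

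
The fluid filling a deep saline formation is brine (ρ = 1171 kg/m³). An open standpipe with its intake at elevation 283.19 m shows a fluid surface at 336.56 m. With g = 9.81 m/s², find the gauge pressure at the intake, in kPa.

Pressure head ψ = h − z = 336.56 − 283.19 = 53.37 m.
P = ρgψ = 1171 × 9.81 × 53.37 = 613088 Pa ≈ 613 kPa.

P ≈ 613 kPa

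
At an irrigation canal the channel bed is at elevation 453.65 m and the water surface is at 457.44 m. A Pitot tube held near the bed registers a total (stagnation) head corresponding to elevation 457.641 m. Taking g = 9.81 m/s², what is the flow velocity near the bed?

Near the bed, under hydrostatic conditions, the piezometric head (z + ψ) equals the free-surface elevation, 457.44 m.
Velocity head = total − piezometric = 457.641 − 457.44 = 0.201 m.
v = √(2g·h_v) = √(2 × 9.81 × 0.201) = 1.99 m/s.

v ≈ 1.99 m/s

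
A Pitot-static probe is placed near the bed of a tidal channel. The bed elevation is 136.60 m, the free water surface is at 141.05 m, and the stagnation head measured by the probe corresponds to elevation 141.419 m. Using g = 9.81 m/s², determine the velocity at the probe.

v ≈ 2.69 m/s

Near the bed, under hydrostatic conditions, the piezometric head (z + ψ) equals the free-surface elevation, 141.05 m.
Velocity head = total − piezometric = 141.419 − 141.05 = 0.369 m.
v = √(2g·h_v) = √(2 × 9.81 × 0.369) = 2.69 m/s.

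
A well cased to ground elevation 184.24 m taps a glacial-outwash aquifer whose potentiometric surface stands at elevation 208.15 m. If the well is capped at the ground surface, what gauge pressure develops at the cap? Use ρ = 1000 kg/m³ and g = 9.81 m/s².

P ≈ 235 kPa

Head above the cap: Δh = 208.15 − 184.24 = 23.91 m.
P = ρgΔh = 1000 × 9.81 × 23.91 = 234557 Pa ≈ 235 kPa.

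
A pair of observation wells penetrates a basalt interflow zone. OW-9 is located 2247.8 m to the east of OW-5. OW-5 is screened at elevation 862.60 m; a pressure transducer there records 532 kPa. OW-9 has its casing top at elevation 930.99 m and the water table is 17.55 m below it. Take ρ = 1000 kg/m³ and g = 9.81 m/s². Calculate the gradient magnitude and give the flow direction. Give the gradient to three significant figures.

i ≈ 0.00151; groundwater flows toward the east

Pressure head at OW-5: ψ = P/(ρg) = 532×1000 / (1000 × 9.81) = 54.23 m.
Total head at OW-5: h = z + ψ = 862.60 + 54.23 = 916.83 m.
Total head at OW-9: h = 930.99 − 17.55 = 913.44 m.
Head difference: h(OW-5) − h(OW-9) = 916.83 − 913.44 = 3.39 m.
Hydraulic gradient: i = |Δh| / L = 3.39 / 2247.8 = 0.00151.
Flow is from higher to lower head: from OW-5 toward OW-9, i.e. toward the east.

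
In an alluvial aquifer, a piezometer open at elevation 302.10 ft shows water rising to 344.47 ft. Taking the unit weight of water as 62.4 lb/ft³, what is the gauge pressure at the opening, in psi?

P ≈ 18.4 psi

Pressure head ψ = h − z = 344.47 − 302.10 = 42.37 ft.
P = γ·ψ / 144 = 62.4 × 42.37 / 144 = 18.4 psi.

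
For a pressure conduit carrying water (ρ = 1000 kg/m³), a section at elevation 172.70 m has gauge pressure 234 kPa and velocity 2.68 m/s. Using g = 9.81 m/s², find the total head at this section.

Pressure head ψ = P/(ρg) = 234×1000 / (1000 × 9.81) = 23.85 m.
Velocity head = v²/(2g) = 2.68² / (2 × 9.81) = 0.366 m.
h = z + ψ + v²/(2g) = 172.70 + 23.85 + 0.366 = 196.92 m.

h ≈ 196.92 m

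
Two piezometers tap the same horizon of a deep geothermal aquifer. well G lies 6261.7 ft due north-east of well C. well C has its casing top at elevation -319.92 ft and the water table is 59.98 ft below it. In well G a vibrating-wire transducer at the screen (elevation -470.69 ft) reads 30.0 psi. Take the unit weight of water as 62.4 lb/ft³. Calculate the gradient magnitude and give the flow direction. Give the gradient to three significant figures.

Total head at well C: h = -319.92 − 59.98 = -379.90 ft.
Pressure head at well G: ψ = 144·P/γ = 144 × 30.0 / 62.4 = 69.23 ft.
Total head at well G: h = z + ψ = -470.69 + 69.23 = -401.46 ft.
Head difference: h(well C) − h(well G) = -379.90 − (-401.46) = 21.56 ft.
Hydraulic gradient: i = |Δh| / L = 21.56 / 6261.7 = 0.00344.
Flow is from higher to lower head: from well C toward well G, i.e. toward the north-east.

i ≈ 0.00344; groundwater flows toward the north-east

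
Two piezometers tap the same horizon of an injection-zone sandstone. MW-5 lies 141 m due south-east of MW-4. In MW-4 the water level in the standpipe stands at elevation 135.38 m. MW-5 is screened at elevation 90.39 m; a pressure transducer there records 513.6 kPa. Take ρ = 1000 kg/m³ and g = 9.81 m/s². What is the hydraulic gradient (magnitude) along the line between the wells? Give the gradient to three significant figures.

i ≈ 0.0522

Total head at MW-4: h = 135.38 m (water level in the piezometer is the total head).
Pressure head at MW-5: ψ = P/(ρg) = 513.6×1000 / (1000 × 9.81) = 52.35 m.
Total head at MW-5: h = z + ψ = 90.39 + 52.35 = 142.74 m.
Head difference: h(MW-4) − h(MW-5) = 135.38 − 142.74 = -7.36 m.
Hydraulic gradient: i = |Δh| / L = 7.36 / 141 = 0.0522.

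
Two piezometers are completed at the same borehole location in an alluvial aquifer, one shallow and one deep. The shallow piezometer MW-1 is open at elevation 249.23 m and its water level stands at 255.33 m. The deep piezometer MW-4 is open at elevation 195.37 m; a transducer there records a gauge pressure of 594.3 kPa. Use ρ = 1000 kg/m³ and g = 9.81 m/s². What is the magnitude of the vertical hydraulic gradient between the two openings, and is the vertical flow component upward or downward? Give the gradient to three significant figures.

Total head at MW-1: h = 255.33 m (water level in the standpipe).
Pressure head at MW-4: ψ = P/(ρg) = 594.3×1000 / (1000 × 9.81) = 60.58 m.
Total head at MW-4: h = z + ψ = 195.37 + 60.58 = 255.95 m.
Δh = h(MW-1) − h(MW-4) = 255.33 − 255.95 = -0.62 m.
Vertical separation Δz = 249.23 − 195.37 = 53.86 m.
|i_v| = |Δh| / Δz = 0.62 / 53.86 = 0.0115.
Head is higher in the deep piezometer, so vertical flow is upward (discharge condition).

|i_v| ≈ 0.0115; vertical flow is upward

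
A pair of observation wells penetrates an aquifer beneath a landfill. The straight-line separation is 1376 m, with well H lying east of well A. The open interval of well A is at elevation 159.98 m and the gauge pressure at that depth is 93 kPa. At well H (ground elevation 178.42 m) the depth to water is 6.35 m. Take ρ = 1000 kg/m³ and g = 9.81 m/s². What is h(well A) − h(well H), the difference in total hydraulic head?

Δh ≈ -2.61 m

Pressure head at well A: ψ = P/(ρg) = 93×1000 / (1000 × 9.81) = 9.48 m.
Total head at well A: h = z + ψ = 159.98 + 9.48 = 169.46 m.
Total head at well H: h = 178.42 − 6.35 = 172.07 m.
Head difference: h(well A) − h(well H) = 169.46 − 172.07 = -2.61 m.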